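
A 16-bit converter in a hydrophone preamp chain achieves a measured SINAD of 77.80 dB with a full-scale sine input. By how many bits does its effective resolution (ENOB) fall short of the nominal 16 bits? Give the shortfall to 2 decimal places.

3.37 bits

Effective bits = (77.80 − 1.76)/6.02 = 12.6312.
Lost resolution: 16 − 12.6312 = 3.3688 bits.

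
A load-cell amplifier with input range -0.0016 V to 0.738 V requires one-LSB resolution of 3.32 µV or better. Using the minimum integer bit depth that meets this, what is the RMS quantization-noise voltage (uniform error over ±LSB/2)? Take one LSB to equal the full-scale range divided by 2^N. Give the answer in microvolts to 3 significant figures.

0.814 µV

The full-scale span is 0.738 − (-0.0016) = 0.7396 V.
Need 2^N ≥ 0.7396 V / 3.32 µV = 222800 → N_min = 18.
LSB = 0.7396 V ÷ 2^18 = 0.7396/262144 V = 2.8214 µV.
σ_q = LSB/√12 = 2.8214 µV/3.4641 = 0.814 µV.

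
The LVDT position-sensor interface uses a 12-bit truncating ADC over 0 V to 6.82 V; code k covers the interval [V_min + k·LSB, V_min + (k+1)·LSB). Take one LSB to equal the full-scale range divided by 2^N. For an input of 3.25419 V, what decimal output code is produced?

Span = 6.82 V. LSB = 6.82 V / 2^12 ≈ 1.665 mV.
code = ⌊(V_in − V_min)/LSB⌋ = ⌊(V_in − V_min) × 2^12 / range⌋
     = ⌊(3.25419 − (0)) × 4096 / 6.82⌋ = ⌊3.25419 × 4096/6.82⌋
     = ⌊1954.423⌋ = 1954.

1954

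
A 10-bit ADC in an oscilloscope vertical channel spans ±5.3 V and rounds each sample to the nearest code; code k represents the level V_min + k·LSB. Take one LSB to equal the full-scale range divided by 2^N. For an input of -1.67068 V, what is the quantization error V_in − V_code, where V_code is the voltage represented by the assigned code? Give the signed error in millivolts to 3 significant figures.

−4.08 mV

The full-scale span is 5.3 − (-5.3) = 10.6 V. LSB = 10.6 V / 2^10 ≈ 10.35 mV.
(-1.67068 − (-5.3)) / LSB = 3.62932 × 1024/10.6 = 350.6060. Nearest integer: k = 351.
Reconstructed level: -5.3 + 351 × 10.6/1024 V = -1.666601563 V.
V_in − V_code = -1.67068 − (-1.666601563) = −4.08 mV.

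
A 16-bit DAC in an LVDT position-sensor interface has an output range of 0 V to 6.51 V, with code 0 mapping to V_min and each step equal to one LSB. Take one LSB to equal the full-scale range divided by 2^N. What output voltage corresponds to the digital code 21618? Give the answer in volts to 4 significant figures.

Full-scale range = 6.51 V. LSB = 6.51 V / 2^16.
Output = V_min + (21618/65536) × range = 0 + 0.329865 × 6.51 V
      = 0 + 2.14742 = 2.14742 V.

2.147 V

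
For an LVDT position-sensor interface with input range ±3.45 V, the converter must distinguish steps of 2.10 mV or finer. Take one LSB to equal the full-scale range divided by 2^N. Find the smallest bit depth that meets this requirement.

12 bits

Span: 3.45 V − (-3.45 V) = 6.9 V.
6.9 V / 2.10 mV = 3286. Since 2^11 = 2048 and 2^12 = 4096, N = 12.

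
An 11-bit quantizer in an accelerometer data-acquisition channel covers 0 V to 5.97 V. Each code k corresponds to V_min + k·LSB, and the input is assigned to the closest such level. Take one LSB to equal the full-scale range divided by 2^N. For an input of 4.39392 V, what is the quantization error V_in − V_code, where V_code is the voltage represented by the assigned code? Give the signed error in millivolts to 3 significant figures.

+0.956 mV

Range is 5.97 V. LSB = 5.97 V / 2^11 ≈ 2.915 mV.
(4.39392 − (0)) / LSB = 4.39392 × 2048/5.97 = 1507.3280. Nearest integer: k = 1507.
V_code = V_min + k × range/2^11 = 0 + 1507 × 5.97/2048 = 4.392963867 V.
V_in − V_code = 4.39392 − (4.392963867) = +0.956 mV.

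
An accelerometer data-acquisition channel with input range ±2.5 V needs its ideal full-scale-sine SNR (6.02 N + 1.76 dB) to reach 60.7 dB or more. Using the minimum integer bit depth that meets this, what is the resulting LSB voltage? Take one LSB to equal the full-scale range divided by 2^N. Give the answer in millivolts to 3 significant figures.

4.88 mV

Range = 2.5 − (-2.5) = 5 V.
Solving 6.02 N ≥ 60.7 − 1.76: N ≥ 9.791. Round up → N = 10.
Step size = 5/1024 V = 4.88 mV.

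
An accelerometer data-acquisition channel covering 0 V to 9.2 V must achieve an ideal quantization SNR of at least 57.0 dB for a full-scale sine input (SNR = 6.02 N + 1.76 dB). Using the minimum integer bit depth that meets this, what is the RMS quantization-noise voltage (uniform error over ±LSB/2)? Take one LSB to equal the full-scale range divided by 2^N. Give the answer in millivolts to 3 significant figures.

V_FS = 9.2 V.
6.02 N + 1.76 ≥ 57.0 gives N ≥ 9.176, so the minimum integer is 10.
One LSB is 9.2 V / 1024 = 8.9844 mV.
σ_q = LSB/√12 = 8.9844 mV/3.4641 = 2.59 mV.

2.59 mV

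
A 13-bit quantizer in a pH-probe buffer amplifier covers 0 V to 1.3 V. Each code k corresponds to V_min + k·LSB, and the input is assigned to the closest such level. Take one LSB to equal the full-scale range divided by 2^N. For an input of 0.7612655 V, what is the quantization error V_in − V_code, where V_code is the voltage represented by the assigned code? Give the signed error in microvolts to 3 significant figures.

Range is 1.3 V. LSB = 1.3 V / 2^13 ≈ 158.7 µV.
(V_in − V_min)/LSB = (0.7612655 − (0)) × 8192/1.3 = 4797.1438 → nearest code k = 4797.
Reconstructed level: 0 + 4797 × 1.3/8192 V = 0.7612426758 V.
Error = V_in − V_code = 0.7612655 − (0.7612426758) = +22.8 µV.

+22.8 µV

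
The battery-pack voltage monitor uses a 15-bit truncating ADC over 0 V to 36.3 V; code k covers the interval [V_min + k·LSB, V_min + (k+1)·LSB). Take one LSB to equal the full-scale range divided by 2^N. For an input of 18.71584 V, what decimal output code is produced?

16894

V_FS = 36.3 V. LSB = 36.3 V / 2^15 ≈ 1.108 mV.
V_in − V_min = 18.71584 − (0) = 18.71584 V.
Divide by LSB: 18.71584 × 32768/36.3 = 16894.7836.
Truncating gives code 16894.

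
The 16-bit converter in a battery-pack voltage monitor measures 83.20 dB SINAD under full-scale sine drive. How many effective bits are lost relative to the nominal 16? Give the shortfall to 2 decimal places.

2.47 bits

N_eff = (83.20 − 1.76)/6.02 = 13.5282 bits.
Shortfall = 16 − 13.5282 = 2.4718 bits.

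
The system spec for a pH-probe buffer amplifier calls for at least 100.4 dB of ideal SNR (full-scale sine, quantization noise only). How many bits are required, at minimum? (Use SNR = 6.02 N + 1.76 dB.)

17 bits

Solving 6.02 N ≥ 100.4 − 1.76: N ≥ 16.385. Round up → N = 17.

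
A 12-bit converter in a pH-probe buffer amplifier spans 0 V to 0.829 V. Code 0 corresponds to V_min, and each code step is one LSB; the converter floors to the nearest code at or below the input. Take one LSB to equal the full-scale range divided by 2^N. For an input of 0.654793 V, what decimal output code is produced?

Span = 0.829 V. LSB = 0.829 V / 2^12 ≈ 202.4 µV.
code = ⌊(V_in − V_min)/LSB⌋ = ⌊(V_in − V_min) × 2^12 / range⌋
     = ⌊(0.654793 − (0)) × 4096 / 0.829⌋ = ⌊0.654793 × 4096/0.829⌋
     = ⌊3235.262⌋ = 3235.

3235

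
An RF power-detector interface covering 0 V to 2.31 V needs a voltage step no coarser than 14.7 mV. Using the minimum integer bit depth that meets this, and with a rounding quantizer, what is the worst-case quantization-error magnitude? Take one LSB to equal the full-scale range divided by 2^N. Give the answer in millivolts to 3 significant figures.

V_FS = 2.31 V.
Levels needed ≥ 2.31/14.7 mV = 157.1. 2^8 = 256 suffices, so N_min = 8.
Step size = 2.31/256 V = 9.0234 mV.
Max error for round-to-nearest is LSB/2 = 4.51 mV.

4.51 mV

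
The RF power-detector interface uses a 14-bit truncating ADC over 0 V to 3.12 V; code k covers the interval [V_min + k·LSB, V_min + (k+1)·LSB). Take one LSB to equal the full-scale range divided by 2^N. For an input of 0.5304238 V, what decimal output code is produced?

2785

Span = 3.12 V. LSB = 3.12 V / 2^14 ≈ 190.4 µV.
code = ⌊(V_in − V_min)/LSB⌋ = ⌊(V_in − V_min) × 2^14 / range⌋
     = ⌊(0.5304238 − (0)) × 16384 / 3.12⌋ = ⌊0.5304238 × 16384/3.12⌋
     = ⌊2785.405⌋ = 2785.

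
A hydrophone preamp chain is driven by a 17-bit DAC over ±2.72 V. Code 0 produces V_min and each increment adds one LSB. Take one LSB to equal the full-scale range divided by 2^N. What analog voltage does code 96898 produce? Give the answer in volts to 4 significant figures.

1.302 V

The full-scale span is 2.72 − (-2.72) = 5.44 V. LSB = 5.44 V / 2^17.
Output = V_min + (96898/131072) × range = -2.72 + 0.739273 × 5.44 V
      = -2.72 V + 4.02165 V = 1.30165 V.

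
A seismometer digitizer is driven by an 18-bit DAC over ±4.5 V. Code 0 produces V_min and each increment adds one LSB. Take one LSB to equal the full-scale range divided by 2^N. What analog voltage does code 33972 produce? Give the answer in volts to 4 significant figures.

-3.334 V

Full-scale range = 4.5 V − (-4.5 V) = 9 V. LSB = 9 V / 2^18.
Output = V_min + (33972/262144) × range = -4.5 + 0.129593 × 9 V
      = -4.5 V + 1.16634 V = -3.33366 V.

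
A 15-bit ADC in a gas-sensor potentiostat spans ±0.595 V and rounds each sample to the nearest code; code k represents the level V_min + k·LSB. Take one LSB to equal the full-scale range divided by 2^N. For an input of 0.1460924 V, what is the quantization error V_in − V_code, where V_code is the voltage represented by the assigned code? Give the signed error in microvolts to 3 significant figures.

The full-scale span is 0.595 − (-0.595) = 1.19 V. LSB = 1.19 V / 2^15 ≈ 36.32 µV.
Position in LSBs: (0.1460924 − (-0.595)) × 32768/1.19 = 20406.8200; rounding gives k = 20407.
Reconstructed level: -0.595 + 20407 × 1.19/32768 V = 0.14609893799 V.
V_in − V_code = 0.1460924 − (0.14609893799) = −6.54 µV.

−6.54 µV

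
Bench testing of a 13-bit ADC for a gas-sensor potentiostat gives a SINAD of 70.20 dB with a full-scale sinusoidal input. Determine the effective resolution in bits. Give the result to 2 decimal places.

11.37 bits

(70.20 − 1.76) / 6.02 = 68.44/6.02 = 11.3688 effective bits.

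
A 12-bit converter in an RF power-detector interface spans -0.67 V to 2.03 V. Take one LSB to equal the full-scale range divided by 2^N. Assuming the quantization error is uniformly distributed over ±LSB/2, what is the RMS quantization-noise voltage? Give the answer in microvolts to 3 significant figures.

190 µV

Full-scale range = 2.03 V − (-0.67 V) = 2.7 V.
LSB = 2.7 V / 2^12 = 0.65918 mV.
V_rms = LSB/√12 = 0.65918 mV / √12 = 190 µV.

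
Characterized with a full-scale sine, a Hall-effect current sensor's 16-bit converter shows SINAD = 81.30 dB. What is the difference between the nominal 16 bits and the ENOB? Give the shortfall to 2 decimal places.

ENOB = (SINAD − 1.76)/6.02 = (81.30 − 1.76)/6.02 = 13.2126 bits.
Shortfall = 16 − 13.2126 = 2.7874 bits.

2.79 bits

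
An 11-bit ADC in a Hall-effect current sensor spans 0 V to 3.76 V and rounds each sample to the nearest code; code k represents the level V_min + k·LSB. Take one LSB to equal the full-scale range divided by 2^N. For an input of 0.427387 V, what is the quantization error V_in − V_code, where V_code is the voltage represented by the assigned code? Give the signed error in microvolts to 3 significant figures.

−386 µV

Full-scale range = 3.76 V. LSB = 3.76 V / 2^11 ≈ 1.836 mV.
(V_in − V_min)/LSB = (0.427387 − (0)) × 2048/3.76 = 232.7895 → nearest code k = 233.
V_code = 0 + (233/2048) × 3.76 = 0.4277734375 V.
e = 0.427387 − (0.4277734375) = −386 µV.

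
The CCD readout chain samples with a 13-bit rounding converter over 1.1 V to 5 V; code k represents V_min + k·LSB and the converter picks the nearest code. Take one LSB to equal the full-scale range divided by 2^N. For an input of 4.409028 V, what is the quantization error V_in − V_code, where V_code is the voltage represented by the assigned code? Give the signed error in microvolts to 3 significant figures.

−164 µV

Full-scale range = 5 V − (1.1 V) = 3.9 V. LSB = 3.9 V / 2^13 ≈ 476.1 µV.
Position in LSBs: (4.409028 − (1.1)) × 8192/3.9 = 6950.6557; rounding gives k = 6951.
V_code = V_min + k × range/2^13 = 1.1 + 6951 × 3.9/8192 = 4.409191895 V.
Error = V_in − V_code = 4.409028 − (4.409191895) = −164 µV.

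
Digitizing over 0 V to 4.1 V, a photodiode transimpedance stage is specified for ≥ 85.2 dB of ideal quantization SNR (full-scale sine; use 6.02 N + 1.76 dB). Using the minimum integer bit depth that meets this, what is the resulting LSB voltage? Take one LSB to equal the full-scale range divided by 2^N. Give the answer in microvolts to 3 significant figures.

250 µV

V_FS = 4.1 V.
N ≥ (85.2 − 1.76)/6.02 = 13.860 → N_min = 14.
LSB = 4.1 V ÷ 2^14 = 4.1/16384 V = 250 µV.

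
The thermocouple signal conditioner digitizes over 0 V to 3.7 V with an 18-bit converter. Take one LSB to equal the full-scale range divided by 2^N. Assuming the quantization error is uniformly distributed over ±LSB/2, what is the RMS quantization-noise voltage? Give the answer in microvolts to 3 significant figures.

Range is 3.7 V.
LSB = 3.7 V / 2^18 = 14.114 µV.
For a uniform distribution on [−LSB/2, +LSB/2], V_rms = LSB/√12 = 14.114 µV/3.4641 = 4.07 µV.

4.07 µV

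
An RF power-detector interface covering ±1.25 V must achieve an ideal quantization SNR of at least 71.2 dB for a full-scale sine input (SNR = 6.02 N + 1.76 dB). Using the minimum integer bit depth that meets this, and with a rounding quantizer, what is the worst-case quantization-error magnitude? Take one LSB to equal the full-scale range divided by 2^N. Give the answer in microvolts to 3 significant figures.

305 µV

Span: 1.25 V − (-1.25 V) = 2.5 V.
Required N = ⌈(71.2 − 1.76)/6.02⌉ = ⌈11.535⌉ = 12.
LSB = 2.5 V / 2^12 = 0.61035 mV.
|e|_max = LSB/2 = 305 µV.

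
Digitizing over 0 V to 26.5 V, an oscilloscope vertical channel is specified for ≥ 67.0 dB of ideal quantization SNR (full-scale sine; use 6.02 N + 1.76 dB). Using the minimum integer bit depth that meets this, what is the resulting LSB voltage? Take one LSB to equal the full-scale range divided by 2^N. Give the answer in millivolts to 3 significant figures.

V_FS = 26.5 V.
Solving 6.02 N ≥ 67.0 − 1.76: N ≥ 10.837. Round up → N = 11.
One LSB is 26.5 V / 2048 = 12.9 mV.

12.9 mV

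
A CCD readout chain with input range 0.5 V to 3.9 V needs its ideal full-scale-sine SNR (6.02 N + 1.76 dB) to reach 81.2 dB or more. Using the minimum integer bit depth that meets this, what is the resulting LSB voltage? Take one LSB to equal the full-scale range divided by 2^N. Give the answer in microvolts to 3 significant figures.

Range = 3.9 − (0.5) = 3.4 V.
Required N = ⌈(81.2 − 1.76)/6.02⌉ = ⌈13.196⌉ = 14.
Step size = 3.4/16384 V = 208 µV.

208 µV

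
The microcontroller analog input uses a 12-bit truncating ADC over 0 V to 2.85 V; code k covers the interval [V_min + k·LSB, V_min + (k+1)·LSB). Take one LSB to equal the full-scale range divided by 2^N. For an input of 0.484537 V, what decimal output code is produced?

Range is 2.85 V. LSB = 2.85 V / 2^12 ≈ 0.6958 mV.
(V_in − V_min) × 2^12/range = (0.484537 − (0)) × 4096/2.85 = 696.373.
Floor → code = 696.

696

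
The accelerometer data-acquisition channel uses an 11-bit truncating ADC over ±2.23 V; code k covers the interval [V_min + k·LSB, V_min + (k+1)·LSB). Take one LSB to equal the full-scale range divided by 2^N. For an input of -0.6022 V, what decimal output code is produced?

747

Range = 2.23 − (-2.23) = 4.46 V. LSB = 4.46 V / 2^11 ≈ 2.178 mV.
(V_in − V_min) × 2^11/range = (-0.6022 − (-2.23)) × 2048/4.46 = 747.474.
Floor → code = 747.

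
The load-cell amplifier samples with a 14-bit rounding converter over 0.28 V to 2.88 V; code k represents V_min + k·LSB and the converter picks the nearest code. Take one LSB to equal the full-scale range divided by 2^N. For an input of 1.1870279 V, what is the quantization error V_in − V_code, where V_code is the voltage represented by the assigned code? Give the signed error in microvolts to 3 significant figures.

Span: 2.88 V − (0.28 V) = 2.6 V. LSB = 2.6 V / 2^14 ≈ 158.7 µV.
(1.1870279 − (0.28)) / LSB = 0.9070279 × 16384/2.6 = 5715.6712. Nearest integer: k = 5716.
V_code = V_min + k × range/2^14 = 0.28 + 5716 × 2.6/16384 = 1.1870800781 V.
Error = V_in − V_code = 1.1870279 − (1.1870800781) = −52.2 µV.

−52.2 µV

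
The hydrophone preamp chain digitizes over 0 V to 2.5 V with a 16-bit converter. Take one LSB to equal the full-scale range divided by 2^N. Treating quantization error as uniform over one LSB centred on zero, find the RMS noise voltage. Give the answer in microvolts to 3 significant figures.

11.0 µV

V_FS = 2.5 V.
One LSB is 2.5 V / 65536 = 38.147 µV.
σ_q = LSB/√12 = 38.147 µV/3.4641 = 11.0 µV.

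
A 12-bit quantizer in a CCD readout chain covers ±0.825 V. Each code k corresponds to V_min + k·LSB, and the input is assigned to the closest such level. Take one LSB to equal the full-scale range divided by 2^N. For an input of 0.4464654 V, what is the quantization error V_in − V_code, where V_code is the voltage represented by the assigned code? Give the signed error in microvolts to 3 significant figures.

The full-scale span is 0.825 − (-0.825) = 1.65 V. LSB = 1.65 V / 2^12 ≈ 402.8 µV.
(0.4464654 − (-0.825)) / LSB = 1.2714654 × 4096/1.65 = 3156.3165. Nearest integer: k = 3156.
V_code = -0.825 + (3156/4096) × 1.65 = 0.4463378906 V.
Error = V_in − V_code = 0.4464654 − (0.4463378906) = +128 µV.

+128 µV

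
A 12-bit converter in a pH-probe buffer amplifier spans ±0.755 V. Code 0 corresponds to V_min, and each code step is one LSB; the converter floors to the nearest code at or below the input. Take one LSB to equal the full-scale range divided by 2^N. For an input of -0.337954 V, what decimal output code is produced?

1131

Span: 0.755 V − (-0.755 V) = 1.51 V. LSB = 1.51 V / 2^12 ≈ 368.7 µV.
V_in − V_min = -0.337954 − (-0.755) = 0.417046 V.
Divide by LSB: 0.417046 × 4096/1.51 = 1131.2718.
Truncating gives code 1131.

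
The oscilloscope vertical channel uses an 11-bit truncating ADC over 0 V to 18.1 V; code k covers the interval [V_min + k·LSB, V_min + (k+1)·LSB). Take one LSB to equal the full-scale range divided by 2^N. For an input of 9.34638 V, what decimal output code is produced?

1057

Range is 18.1 V. LSB = 18.1 V / 2^11 ≈ 8.838 mV.
V_in − V_min = 9.34638 − (0) = 9.34638 V.
Divide by LSB: 9.34638 × 2048/18.1 = 1057.5352.
Truncating gives code 1057.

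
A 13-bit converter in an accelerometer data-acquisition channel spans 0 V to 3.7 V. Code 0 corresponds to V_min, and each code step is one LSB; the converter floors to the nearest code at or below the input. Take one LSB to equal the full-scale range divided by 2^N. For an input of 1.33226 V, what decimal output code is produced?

2949

Range is 3.7 V. LSB = 3.7 V / 2^13 ≈ 451.7 µV.
V_in − V_min = 1.33226 − (0) = 1.33226 V.
Divide by LSB: 1.33226 × 8192/3.7 = 2949.6957.
Truncating gives code 2949.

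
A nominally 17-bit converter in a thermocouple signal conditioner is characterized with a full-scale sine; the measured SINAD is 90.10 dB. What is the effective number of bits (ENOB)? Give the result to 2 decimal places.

Inverting SNR = 6.02 N + 1.76: N_eff = (90.10 − 1.76)/6.02 = 14.6744.

14.67 bits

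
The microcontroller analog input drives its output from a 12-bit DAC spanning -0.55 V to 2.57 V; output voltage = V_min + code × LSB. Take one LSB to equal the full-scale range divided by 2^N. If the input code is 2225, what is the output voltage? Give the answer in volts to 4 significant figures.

1.145 V

Range = 2.57 − (-0.55) = 3.12 V. LSB = 3.12 V / 2^12.
V_out = V_min + code × LSB = -0.55 V + 2225 × 3.12 V / 4096
      = -0.55 V + 1.69482 V = 1.14482 V.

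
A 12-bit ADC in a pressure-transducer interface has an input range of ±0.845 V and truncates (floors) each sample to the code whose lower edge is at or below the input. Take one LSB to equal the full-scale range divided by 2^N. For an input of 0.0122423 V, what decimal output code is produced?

Span: 0.845 V − (-0.845 V) = 1.69 V. LSB = 1.69 V / 2^12 ≈ 412.6 µV.
(V_in − V_min) × 2^12/range = (0.0122423 − (-0.845)) × 4096/1.69 = 2077.671.
Floor → code = 2077.

2077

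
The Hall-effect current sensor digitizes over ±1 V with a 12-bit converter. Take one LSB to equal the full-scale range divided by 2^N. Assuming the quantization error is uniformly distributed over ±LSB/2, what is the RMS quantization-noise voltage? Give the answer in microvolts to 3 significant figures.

141 µV

Range = 1 − (-1) = 2 V.
LSB = 2 V / 2^12 = 488.28 µV.
For a uniform distribution on [−LSB/2, +LSB/2], V_rms = LSB/√12 = 488.28 µV/3.4641 = 141 µV.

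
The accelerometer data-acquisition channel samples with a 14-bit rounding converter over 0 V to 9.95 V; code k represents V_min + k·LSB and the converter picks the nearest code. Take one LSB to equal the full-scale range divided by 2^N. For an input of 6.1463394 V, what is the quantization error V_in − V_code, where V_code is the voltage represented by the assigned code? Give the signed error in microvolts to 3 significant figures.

−142 µV

Span = 9.95 V. LSB = 9.95 V / 2^14 ≈ 0.6073 mV.
(6.1463394 − (0)) / LSB = 6.1463394 × 16384/9.95 = 10120.7663. Nearest integer: k = 10121.
Reconstructed level: 0 + 10121 × 9.95/16384 V = 6.1464813232 V.
V_in − V_code = 6.1463394 − (6.1464813232) = −142 µV.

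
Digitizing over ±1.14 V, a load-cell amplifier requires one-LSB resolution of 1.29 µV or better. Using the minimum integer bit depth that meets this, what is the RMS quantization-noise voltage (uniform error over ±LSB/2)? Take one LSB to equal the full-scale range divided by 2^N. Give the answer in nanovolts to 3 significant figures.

314 nV

Span: 1.14 V − (-1.14 V) = 2.28 V.
Levels needed ≥ 2.28/1.29 µV = 1.767e6. 2^21 = 2097152 suffices, so N_min = 21.
One LSB is 2.28 V / 2097152 = 1.0872 µV.
σ_q = LSB/√12 = 1.0872 µV/3.4641 = 314 nV.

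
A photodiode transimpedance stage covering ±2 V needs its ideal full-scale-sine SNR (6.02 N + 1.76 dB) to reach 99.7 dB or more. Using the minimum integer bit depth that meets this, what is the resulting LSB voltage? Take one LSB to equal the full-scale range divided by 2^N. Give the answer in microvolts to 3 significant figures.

Span: 2 V − (-2 V) = 4 V.
N ≥ (99.7 − 1.76)/6.02 = 16.269 → N_min = 17.
One LSB is 4 V / 131072 = 30.5 µV.

30.5 µV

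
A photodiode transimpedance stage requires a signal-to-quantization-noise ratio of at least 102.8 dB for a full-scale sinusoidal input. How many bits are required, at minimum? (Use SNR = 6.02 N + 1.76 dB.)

Required N = ⌈(102.8 − 1.76)/6.02⌉ = ⌈16.784⌉ = 17.

17 bits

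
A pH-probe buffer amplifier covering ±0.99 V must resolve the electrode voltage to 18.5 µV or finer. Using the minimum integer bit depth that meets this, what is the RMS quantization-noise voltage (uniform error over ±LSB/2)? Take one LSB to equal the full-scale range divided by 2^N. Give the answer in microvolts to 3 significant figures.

The full-scale span is 0.99 − (-0.99) = 1.98 V.
Need 2^N ≥ 1.98 V / 18.5 µV = 107000 → N_min = 17.
LSB = 1.98 V / 2^17 = 15.106 µV.
RMS noise = LSB/√12 = 4.36 µV.

4.36 µV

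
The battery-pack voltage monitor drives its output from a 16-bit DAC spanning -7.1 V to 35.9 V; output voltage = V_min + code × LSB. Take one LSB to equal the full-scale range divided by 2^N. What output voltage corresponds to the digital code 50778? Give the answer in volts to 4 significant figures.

Span: 35.9 V − (-7.1 V) = 43 V. LSB = 43 V / 2^16.
V_out = -7.1 + 50778 × (43/65536) V
      = -7.1 V + 33.3169 V = 26.2169 V.

26.22 V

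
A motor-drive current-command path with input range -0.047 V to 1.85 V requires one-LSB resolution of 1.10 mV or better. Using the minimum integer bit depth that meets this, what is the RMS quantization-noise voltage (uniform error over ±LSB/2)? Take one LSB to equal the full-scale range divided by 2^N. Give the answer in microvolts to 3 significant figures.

Span: 1.85 V − (-0.047 V) = 1.897 V.
Need 2^N ≥ 1.897 V / 1.10 mV = 1725 → N_min = 11.
One LSB is 1.897 V / 2048 = 0.92627 mV.
RMS noise = LSB/√12 = 267 µV.

267 µV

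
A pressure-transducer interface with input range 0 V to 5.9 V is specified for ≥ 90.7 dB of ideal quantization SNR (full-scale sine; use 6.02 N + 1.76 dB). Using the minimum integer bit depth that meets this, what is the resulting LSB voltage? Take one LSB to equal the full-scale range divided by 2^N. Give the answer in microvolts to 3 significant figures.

180 µV

Range is 5.9 V.
Required N = ⌈(90.7 − 1.76)/6.02⌉ = ⌈14.774⌉ = 15.
One LSB is 5.9 V / 32768 = 180 µV.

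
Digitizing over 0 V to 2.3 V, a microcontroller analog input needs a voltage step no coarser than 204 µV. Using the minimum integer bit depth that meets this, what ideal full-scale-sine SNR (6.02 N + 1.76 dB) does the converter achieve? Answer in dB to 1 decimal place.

Range is 2.3 V.
Need 2^N ≥ 2.3 V / 204 µV = 11270 → N_min = 14.
6.02(14) + 1.76 = 86.04 dB.

86.0 dB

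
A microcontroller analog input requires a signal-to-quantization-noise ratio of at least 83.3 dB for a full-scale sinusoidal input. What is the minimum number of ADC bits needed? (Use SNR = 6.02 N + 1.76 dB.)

14 bits

Required N = ⌈(83.3 − 1.76)/6.02⌉ = ⌈13.545⌉ = 14.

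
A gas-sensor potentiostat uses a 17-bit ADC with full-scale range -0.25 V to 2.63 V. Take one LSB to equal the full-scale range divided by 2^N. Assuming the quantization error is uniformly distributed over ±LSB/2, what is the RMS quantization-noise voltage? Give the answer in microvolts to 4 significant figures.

6.343 µV

The full-scale span is 2.63 − (-0.25) = 2.88 V.
One LSB is 2.88 V / 131072 = 21.9727 µV.
σ_q = LSB/√12 = 21.9727 µV/3.4641 = 6.343 µV.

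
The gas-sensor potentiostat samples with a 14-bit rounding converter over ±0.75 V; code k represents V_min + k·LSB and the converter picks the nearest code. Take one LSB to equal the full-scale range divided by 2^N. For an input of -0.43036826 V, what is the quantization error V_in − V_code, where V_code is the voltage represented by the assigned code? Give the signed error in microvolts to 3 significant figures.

+21.1 µV

Full-scale range = 0.75 V − (-0.75 V) = 1.5 V. LSB = 1.5 V / 2^14 ≈ 91.55 µV.
(-0.43036826 − (-0.75)) / LSB = 0.31963174 × 16384/1.5 = 3491.2310. Nearest integer: k = 3491.
V_code = V_min + k × range/2^14 = -0.75 + 3491 × 1.5/16384 = -0.43038940430 V.
V_in − V_code = -0.43036826 − (-0.43038940430) = +21.1 µV.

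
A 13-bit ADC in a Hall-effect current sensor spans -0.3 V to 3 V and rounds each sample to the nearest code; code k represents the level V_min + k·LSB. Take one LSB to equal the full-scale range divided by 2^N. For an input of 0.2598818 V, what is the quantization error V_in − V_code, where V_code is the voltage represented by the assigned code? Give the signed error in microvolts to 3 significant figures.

Range = 3 − (-0.3) = 3.3 V. LSB = 3.3 V / 2^13 ≈ 402.8 µV.
Position in LSBs: (0.2598818 − (-0.3)) × 8192/3.3 = 1389.8642; rounding gives k = 1390.
Reconstructed level: -0.3 + 1390 × 3.3/8192 V = 0.2599365234 V.
Error = V_in − V_code = 0.2598818 − (0.2599365234) = −54.7 µV.

−54.7 µV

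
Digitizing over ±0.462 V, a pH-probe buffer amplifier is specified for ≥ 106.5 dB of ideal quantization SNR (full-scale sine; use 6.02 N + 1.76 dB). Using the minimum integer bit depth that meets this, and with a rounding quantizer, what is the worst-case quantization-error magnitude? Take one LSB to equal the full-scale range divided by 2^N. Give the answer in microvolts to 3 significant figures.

Range = 0.462 − (-0.462) = 0.924 V.
Required N = ⌈(106.5 − 1.76)/6.02⌉ = ⌈17.399⌉ = 18.
LSB = 0.924 V / 2^18 = 3.5248 µV.
Max error for round-to-nearest is LSB/2 = 1.76 µV.

1.76 µV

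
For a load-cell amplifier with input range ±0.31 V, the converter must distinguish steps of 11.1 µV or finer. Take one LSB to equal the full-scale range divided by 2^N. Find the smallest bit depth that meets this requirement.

The full-scale span is 0.31 − (-0.31) = 0.62 V.
Required number of levels: 0.62/11.1 µV = 55856; smallest N with 2^N ≥ that is 16.

16 bits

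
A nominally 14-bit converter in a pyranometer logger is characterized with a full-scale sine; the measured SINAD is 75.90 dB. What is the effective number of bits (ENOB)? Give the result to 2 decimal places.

Inverting SNR = 6.02 N + 1.76: N_eff = (75.90 − 1.76)/6.02 = 12.3156.

12.32 bits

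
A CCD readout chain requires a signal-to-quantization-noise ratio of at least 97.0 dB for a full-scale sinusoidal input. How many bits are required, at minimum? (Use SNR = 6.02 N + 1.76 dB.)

6.02 N + 1.76 ≥ 97.0 gives N ≥ 15.821, so the minimum integer is 16.

16 bits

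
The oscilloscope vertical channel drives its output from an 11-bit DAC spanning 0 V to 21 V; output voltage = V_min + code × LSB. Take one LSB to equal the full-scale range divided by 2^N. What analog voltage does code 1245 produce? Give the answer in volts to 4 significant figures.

Range is 21 V. LSB = 21 V / 2^11.
V_out = 0 + 1245 × (21/2048) V
      = 0 + 12.7661 = 12.7661 V.

12.77 V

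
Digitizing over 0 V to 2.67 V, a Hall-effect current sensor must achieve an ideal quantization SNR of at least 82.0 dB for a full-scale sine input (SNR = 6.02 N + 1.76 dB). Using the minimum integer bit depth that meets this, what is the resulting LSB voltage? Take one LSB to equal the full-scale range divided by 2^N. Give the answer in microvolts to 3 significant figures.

163 µV

Full-scale range = 2.67 V.
Solving 6.02 N ≥ 82.0 − 1.76: N ≥ 13.329. Round up → N = 14.
One LSB is 2.67 V / 16384 = 163 µV.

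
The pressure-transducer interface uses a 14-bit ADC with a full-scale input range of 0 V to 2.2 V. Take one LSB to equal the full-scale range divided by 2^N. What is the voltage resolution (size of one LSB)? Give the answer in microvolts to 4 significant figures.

Span = 2.2 V.
There are 2^14 = 16384 steps.
Step size = 2.2/16384 V = 134.3 µV.

134.3 µV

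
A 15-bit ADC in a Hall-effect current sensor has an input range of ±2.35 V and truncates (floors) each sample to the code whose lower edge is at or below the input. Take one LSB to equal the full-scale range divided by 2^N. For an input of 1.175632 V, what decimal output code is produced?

24580

Full-scale range = 2.35 V − (-2.35 V) = 4.7 V. LSB = 4.7 V / 2^15 ≈ 143.4 µV.
(V_in − V_min) × 2^15/range = (1.175632 − (-2.35)) × 32768/4.7 = 24580.406.
Floor → code = 24580.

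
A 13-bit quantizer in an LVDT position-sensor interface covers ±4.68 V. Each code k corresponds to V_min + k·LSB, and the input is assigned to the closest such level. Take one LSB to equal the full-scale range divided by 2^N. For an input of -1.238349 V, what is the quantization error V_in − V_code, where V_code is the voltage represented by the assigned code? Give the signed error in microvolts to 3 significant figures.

+206 µV

Full-scale range = 4.68 V − (-4.68 V) = 9.36 V. LSB = 9.36 V / 2^13 ≈ 1.143 mV.
Position in LSBs: (-1.238349 − (-4.68)) × 8192/9.36 = 3012.1800; rounding gives k = 3012.
V_code = -4.68 + (3012/8192) × 9.36 = -1.238554688 V.
Error = V_in − V_code = -1.238349 − (-1.238554688) = +206 µV.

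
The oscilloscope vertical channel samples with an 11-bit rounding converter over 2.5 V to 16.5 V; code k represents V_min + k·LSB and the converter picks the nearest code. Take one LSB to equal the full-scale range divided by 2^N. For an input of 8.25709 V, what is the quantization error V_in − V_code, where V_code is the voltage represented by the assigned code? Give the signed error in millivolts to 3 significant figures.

+1.23 mV

The full-scale span is 16.5 − (2.5) = 14 V. LSB = 14 V / 2^11 ≈ 6.836 mV.
Position in LSBs: (8.25709 − (2.5)) × 2048/14 = 842.1800; rounding gives k = 842.
V_code = V_min + k × range/2^11 = 2.5 + 842 × 14/2048 = 8.255859375 V.
Error = V_in − V_code = 8.25709 − (8.255859375) = +1.23 mV.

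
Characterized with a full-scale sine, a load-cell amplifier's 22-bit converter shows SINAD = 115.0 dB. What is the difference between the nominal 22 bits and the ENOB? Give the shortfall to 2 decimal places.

Effective bits = (115.0 − 1.76)/6.02 = 18.8106.
Lost resolution: 22 − 18.8106 = 3.1894 bits.

3.19 bits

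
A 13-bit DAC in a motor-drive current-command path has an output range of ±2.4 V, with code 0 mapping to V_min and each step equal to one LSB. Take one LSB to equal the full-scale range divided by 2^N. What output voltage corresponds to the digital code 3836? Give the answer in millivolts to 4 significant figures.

Span: 2.4 V − (-2.4 V) = 4.8 V. LSB = 4.8 V / 2^13.
V_out = -2.4 + 3836 × (4.8/8192) V
      = -2.4 + 2.24766 = -0.152344 V.

-152.3 mV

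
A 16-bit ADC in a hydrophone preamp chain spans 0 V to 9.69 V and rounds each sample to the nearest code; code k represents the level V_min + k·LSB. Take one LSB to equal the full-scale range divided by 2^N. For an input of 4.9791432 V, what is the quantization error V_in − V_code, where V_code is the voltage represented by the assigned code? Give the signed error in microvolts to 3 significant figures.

+36.3 µV

V_FS = 9.69 V. LSB = 9.69 V / 2^16 ≈ 147.9 µV.
(V_in − V_min)/LSB = (4.9791432 − (0)) × 65536/9.69 = 33675.2455 → nearest code k = 33675.
V_code = V_min + k × range/2^16 = 0 + 33675 × 9.69/65536 = 4.9791069031 V.
Error = V_in − V_code = 4.9791432 − (4.9791069031) = +36.3 µV.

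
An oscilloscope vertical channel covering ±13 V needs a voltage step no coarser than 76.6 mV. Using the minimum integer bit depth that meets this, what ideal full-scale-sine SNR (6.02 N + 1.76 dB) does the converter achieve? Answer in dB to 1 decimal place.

55.9 dB

Range = 13 − (-13) = 26 V.
Levels needed ≥ 26/76.6 mV = 339.4. 2^9 = 512 suffices, so N_min = 9.
Ideal SNR at N = 9: 6.02·9 + 1.76 = 55.9 dB.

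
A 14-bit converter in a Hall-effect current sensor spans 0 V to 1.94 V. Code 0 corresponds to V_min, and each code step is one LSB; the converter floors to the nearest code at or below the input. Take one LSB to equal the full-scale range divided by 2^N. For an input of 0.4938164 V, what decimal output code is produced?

Full-scale range = 1.94 V. LSB = 1.94 V / 2^14 ≈ 118.4 µV.
code = ⌊(V_in − V_min)/LSB⌋ = ⌊(V_in − V_min) × 2^14 / range⌋
     = ⌊(0.4938164 − (0)) × 16384 / 1.94⌋ = ⌊0.4938164 × 16384/1.94⌋
     = ⌊4170.458⌋ = 4170.

4170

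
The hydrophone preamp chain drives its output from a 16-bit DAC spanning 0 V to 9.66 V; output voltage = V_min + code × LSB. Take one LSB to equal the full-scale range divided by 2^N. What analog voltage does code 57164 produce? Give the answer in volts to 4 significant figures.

Full-scale range = 9.66 V. LSB = 9.66 V / 2^16.
V_out = V_min + code × LSB = 0 V + 57164 × 9.66 V / 65536
      = 0 V + 8.42597 V = 8.42597 V.

8.426 V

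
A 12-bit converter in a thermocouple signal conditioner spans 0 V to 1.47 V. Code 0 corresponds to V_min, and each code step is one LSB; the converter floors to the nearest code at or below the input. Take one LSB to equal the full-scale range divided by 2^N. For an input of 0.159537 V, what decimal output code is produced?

444

Span = 1.47 V. LSB = 1.47 V / 2^12 ≈ 358.9 µV.
code = ⌊(V_in − V_min)/LSB⌋ = ⌊(V_in − V_min) × 2^12 / range⌋
     = ⌊(0.159537 − (0)) × 4096 / 1.47⌋ = ⌊0.159537 × 4096/1.47⌋
     = ⌊444.533⌋ = 444.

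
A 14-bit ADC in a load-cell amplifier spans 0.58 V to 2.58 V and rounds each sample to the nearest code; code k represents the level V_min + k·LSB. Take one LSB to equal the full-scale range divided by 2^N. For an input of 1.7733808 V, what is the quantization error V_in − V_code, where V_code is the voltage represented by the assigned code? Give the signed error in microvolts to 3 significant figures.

Full-scale range = 2.58 V − (0.58 V) = 2 V. LSB = 2 V / 2^14 ≈ 122.1 µV.
Position in LSBs: (1.7733808 − (0.58)) × 16384/2 = 9776.1755; rounding gives k = 9776.
V_code = V_min + k × range/2^14 = 0.58 + 9776 × 2/16384 = 1.7733593750 V.
e = 1.7733808 − (1.7733593750) = +21.4 µV.

+21.4 µV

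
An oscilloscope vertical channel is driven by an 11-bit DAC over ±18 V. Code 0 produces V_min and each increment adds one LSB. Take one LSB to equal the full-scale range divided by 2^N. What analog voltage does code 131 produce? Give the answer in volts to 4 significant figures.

-15.70 V

Span: 18 V − (-18 V) = 36 V. LSB = 36 V / 2^11.
V_out = -18 + 131 × (36/2048) V
      = -18 + 2.30273 = -15.6973 V.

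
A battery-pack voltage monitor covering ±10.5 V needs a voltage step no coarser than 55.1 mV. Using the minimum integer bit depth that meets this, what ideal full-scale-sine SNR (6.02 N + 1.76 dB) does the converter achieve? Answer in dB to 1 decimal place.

55.9 dB

The full-scale span is 10.5 − (-10.5) = 21 V.
Levels needed ≥ 21/55.1 mV = 381.1. 2^9 = 512 suffices, so N_min = 9.
6.02(9) + 1.76 = 55.94 dB.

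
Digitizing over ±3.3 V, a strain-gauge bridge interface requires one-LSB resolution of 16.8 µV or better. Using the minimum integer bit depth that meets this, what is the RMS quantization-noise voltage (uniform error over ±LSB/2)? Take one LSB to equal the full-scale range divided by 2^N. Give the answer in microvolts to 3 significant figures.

3.63 µV

Full-scale range = 3.3 V − (-3.3 V) = 6.6 V.
Need 2^N ≥ 6.6 V / 16.8 µV = 392900 → N_min = 19.
One LSB is 6.6 V / 524288 = 12.589 µV.
σ_q = LSB/√12 = 12.589 µV/3.4641 = 3.63 µV.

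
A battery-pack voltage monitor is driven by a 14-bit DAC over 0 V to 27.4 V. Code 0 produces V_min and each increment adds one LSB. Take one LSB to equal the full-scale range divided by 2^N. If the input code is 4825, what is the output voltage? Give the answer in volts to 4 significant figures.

Full-scale range = 27.4 V. LSB = 27.4 V / 2^14.
V_out = 0 + 4825 × (27.4/16384) V
      = 0 + 8.06915 = 8.06915 V.

8.069 V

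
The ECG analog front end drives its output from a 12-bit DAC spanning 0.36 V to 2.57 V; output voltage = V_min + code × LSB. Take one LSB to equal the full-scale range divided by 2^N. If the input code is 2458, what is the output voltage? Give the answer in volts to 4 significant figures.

Span: 2.57 V − (0.36 V) = 2.21 V. LSB = 2.21 V / 2^12.
V_out = 0.36 + 2458 × (2.21/4096) V
      = 0.36 V + 1.32622 V = 1.68622 V.

1.686 V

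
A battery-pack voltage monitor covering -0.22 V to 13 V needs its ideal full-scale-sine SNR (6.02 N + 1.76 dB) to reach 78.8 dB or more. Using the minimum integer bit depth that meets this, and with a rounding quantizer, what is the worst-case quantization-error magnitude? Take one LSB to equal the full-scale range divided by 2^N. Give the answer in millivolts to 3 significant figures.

Full-scale range = 13 V − (-0.22 V) = 13.22 V.
6.02 N + 1.76 ≥ 78.8 gives N ≥ 12.797, so the minimum integer is 13.
One LSB is 13.22 V / 8192 = 1.6138 mV.
Max error for round-to-nearest is LSB/2 = 0.807 mV.

0.807 mV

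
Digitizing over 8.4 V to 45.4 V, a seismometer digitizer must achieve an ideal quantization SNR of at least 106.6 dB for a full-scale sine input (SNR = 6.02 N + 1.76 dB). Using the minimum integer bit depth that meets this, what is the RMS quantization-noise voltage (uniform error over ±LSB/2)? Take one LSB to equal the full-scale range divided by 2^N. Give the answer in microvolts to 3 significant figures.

Full-scale range = 45.4 V − (8.4 V) = 37 V.
Solving 6.02 N ≥ 106.6 − 1.76: N ≥ 17.415. Round up → N = 18.
LSB = 37 V / 2^18 = 141.14 µV.
V_rms = LSB/√12 = 40.7 µV.

40.7 µV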